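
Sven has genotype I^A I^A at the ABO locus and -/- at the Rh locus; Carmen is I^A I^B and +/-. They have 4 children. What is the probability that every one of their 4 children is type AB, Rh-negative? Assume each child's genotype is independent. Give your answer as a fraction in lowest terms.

1/256

ABO cross I^A I^A × I^A I^B → 1/2 A, 1/2 AB.
Rh cross -/- × +/- → 1/2 Rh+, 1/2 Rh-; so P(type AB, Rh-negative) = 1/2 × 1/2 = 1/4 per child.
All 4 independent: (1/4)^4 = 1/256.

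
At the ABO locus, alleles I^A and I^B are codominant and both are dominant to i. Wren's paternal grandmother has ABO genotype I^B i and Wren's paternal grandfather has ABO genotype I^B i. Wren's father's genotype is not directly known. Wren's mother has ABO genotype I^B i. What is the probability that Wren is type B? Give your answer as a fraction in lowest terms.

3/4

Wren's father's ABO genotype from I^B i × I^B i: 1/4 I^B I^B, 1/2 I^B i, 1/4 i i.
Crossing each possibility with the mother I^B i and summing P(type B): 1/4·1 + 1/2·3/4 + 1/4·1/2 = 3/4.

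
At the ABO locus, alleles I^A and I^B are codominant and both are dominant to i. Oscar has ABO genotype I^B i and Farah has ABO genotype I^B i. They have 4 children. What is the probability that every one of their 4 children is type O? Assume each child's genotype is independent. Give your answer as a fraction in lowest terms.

1/256

ABO cross I^B i × I^B i → 1/4 O, 3/4 B.
So P(type O) = 1/4 per child.
All 4 independent: (1/4)^4 = 1/256.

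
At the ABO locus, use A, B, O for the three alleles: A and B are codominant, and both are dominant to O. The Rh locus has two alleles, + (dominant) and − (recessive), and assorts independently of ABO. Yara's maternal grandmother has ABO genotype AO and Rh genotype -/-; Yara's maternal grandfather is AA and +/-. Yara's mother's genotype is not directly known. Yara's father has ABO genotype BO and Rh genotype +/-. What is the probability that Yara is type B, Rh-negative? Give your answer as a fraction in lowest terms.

Yara's mother's ABO genotype from AO × AA: 1/2 AA, 1/2 AO.
Crossing each possibility with the father BO and summing P(type B): 1/2·0 + 1/2·1/4 = 1/8.
Similarly for Rh via the mother's Rh distribution: P(Rh-) = 3/8.
Independent loci: 1/8 × 3/8 = 3/64.

3/64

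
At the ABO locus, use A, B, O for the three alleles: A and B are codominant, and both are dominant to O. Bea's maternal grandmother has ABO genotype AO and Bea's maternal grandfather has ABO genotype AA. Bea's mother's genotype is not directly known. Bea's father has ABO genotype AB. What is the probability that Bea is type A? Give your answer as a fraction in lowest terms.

Bea's mother's ABO genotype from AO × AA: 1/2 AA, 1/2 AO.
Crossing each possibility with the father AB and summing P(type A): 1/2·1/2 + 1/2·1/2 = 1/2.

1/2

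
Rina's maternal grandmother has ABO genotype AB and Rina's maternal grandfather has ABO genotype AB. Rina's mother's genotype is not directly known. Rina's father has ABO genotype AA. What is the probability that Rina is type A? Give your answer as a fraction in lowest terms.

1/2

Rina's mother's ABO genotype from AB × AB: 1/4 AA, 1/2 AB, 1/4 BB.
Crossing each possibility with the father AA and summing P(type A): 1/4·1 + 1/2·1/2 + 1/4·0 = 1/2.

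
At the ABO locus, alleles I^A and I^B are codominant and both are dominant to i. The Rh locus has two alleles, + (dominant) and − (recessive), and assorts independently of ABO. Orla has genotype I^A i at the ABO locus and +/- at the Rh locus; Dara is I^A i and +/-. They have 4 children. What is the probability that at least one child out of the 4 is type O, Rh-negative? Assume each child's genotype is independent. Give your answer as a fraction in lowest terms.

ABO cross I^A i × I^A i → 1/4 O, 3/4 A.
Rh cross +/- × +/- → 3/4 Rh+, 1/4 Rh-; so P(type O, Rh-negative) = 1/4 × 1/4 = 1/16 per child.
P(none) = (15/16)^4 = 50625/65536; P(at least one) = 1 − 50625/65536 = 14911/65536.

14911/65536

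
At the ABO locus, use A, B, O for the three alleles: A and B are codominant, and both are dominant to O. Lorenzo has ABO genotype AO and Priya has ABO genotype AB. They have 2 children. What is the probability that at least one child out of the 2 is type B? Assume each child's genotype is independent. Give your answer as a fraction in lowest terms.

ABO cross AO × AB → 1/2 A, 1/4 B, 1/4 AB.
So P(type B) = 1/4 per child.
P(none) = (3/4)^2 = 9/16; P(at least one) = 1 − 9/16 = 7/16.

7/16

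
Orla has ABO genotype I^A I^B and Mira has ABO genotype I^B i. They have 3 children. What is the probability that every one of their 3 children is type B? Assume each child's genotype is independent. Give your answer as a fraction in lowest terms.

ABO cross I^A I^B × I^B i → 1/4 A, 1/2 B, 1/4 AB.
So P(type B) = 1/2 per child.
All 3 independent: (1/2)^3 = 1/8.

1/8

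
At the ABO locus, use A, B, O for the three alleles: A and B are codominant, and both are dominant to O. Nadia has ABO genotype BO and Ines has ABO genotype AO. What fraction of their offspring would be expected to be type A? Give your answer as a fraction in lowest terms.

ABO cross BO × AO → offspring phenotypes: 1/4 O, 1/4 A, 1/4 B, 1/4 AB.
So P(type A) = 1/4.

1/4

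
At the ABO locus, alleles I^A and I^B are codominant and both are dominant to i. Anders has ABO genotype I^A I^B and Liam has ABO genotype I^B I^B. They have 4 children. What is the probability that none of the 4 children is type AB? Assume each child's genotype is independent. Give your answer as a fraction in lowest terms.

1/16

ABO cross I^A I^B × I^B I^B → 1/2 B, 1/2 AB.
So P(type AB) = 1/2 per child.
P(not type AB) = 1/2 for one child; (1/2)^4 = 1/16.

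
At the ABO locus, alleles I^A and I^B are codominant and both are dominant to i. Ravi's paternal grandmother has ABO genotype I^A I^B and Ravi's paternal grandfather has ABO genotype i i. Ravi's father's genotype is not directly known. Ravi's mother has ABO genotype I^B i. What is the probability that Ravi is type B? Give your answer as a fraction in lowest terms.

Ravi's father's ABO genotype from I^A I^B × i i: 1/2 I^A i, 1/2 I^B i.
Crossing each possibility with the mother I^B i and summing P(type B): 1/2·1/4 + 1/2·3/4 = 1/2.

1/2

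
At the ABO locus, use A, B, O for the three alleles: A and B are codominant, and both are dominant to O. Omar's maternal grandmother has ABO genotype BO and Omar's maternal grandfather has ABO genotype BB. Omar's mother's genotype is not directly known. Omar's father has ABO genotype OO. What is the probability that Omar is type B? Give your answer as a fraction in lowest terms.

Omar's mother's ABO genotype from BO × BB: 1/2 BB, 1/2 BO.
Crossing each possibility with the father OO and summing P(type B): 1/2·1 + 1/2·1/2 = 3/4.

3/4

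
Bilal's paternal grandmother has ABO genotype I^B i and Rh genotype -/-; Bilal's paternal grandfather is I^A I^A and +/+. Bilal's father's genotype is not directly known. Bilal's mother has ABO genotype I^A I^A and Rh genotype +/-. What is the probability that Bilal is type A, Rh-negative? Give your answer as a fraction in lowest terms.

3/16

Bilal's father's ABO genotype from I^B i × I^A I^A: 1/2 I^A I^B, 1/2 I^A i.
Crossing each possibility with the mother I^A I^A and summing P(type A): 1/2·1/2 + 1/2·1 = 3/4.
Similarly for Rh via the father's Rh distribution: P(Rh-) = 1/4.
Independent loci: 3/4 × 1/4 = 3/16.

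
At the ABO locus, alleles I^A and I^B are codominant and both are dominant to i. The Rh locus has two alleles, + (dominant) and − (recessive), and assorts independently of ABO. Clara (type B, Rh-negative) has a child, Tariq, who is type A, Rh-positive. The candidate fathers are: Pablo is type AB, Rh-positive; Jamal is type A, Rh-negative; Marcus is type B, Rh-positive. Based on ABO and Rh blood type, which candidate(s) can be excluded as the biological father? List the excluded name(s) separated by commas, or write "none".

A candidate is excluded only if no genotype consistent with his phenotype could produce a type A, Rh-positive child with a type B, Rh-negative mother.
Jamal (type A, Rh-): no genotype consistent with that phenotype can produce a type-A Rh+ child with a type-B mother.
Marcus (type B, Rh+): no genotype consistent with that phenotype can produce a type-A Rh+ child with a type-B mother.

Jamal, Marcus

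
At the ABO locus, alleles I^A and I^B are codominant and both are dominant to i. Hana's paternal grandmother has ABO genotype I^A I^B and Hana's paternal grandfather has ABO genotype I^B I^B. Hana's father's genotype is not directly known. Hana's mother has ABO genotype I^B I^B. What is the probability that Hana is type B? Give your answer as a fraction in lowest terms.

3/4

Hana's father's ABO genotype from I^A I^B × I^B I^B: 1/2 I^A I^B, 1/2 I^B I^B.
Crossing each possibility with the mother I^B I^B and summing P(type B): 1/2·1/2 + 1/2·1 = 3/4.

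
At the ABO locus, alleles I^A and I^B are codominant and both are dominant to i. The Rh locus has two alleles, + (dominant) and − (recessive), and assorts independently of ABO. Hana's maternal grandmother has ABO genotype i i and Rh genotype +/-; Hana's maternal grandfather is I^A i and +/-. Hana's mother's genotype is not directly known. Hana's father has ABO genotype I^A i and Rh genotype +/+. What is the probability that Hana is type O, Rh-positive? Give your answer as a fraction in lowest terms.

Hana's mother's ABO genotype from i i × I^A i: 1/2 I^A i, 1/2 i i.
Crossing each possibility with the father I^A i and summing P(type O): 1/2·1/4 + 1/2·1/2 = 3/8.
Similarly for Rh via the mother's Rh distribution: P(Rh+) = 1.
Independent loci: 3/8 × 1 = 3/8.

3/8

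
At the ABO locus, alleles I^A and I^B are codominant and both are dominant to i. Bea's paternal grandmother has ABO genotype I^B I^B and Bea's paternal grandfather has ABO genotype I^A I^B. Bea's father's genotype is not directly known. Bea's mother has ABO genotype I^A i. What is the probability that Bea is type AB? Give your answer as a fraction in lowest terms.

Bea's father's ABO genotype from I^B I^B × I^A I^B: 1/2 I^A I^B, 1/2 I^B I^B.
Crossing each possibility with the mother I^A i and summing P(type AB): 1/2·1/4 + 1/2·1/2 = 3/8.

3/8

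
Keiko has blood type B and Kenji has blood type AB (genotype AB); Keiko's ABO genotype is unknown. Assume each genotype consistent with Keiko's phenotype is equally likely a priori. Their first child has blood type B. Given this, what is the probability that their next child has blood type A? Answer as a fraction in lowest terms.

Possible genotypes: Keiko ∈ {BB, BO}; Kenji ∈ {AB}.
Weight each parental genotype pair by prior × P(type-B child):
  BB × AB: posterior weight 1/2; P(next child type A) = 0.
  BO × AB: posterior weight 1/2; P(next child type A) = 1/4.
Weighted sum = 1/8.

1/8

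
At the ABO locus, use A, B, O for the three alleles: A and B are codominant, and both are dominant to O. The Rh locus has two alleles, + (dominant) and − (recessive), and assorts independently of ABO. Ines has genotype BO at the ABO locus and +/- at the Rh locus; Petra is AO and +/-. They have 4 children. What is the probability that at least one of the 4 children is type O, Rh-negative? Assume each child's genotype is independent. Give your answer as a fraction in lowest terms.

ABO cross BO × AO → 1/4 O, 1/4 A, 1/4 B, 1/4 AB.
Rh cross +/- × +/- → 3/4 Rh+, 1/4 Rh-; so P(type O, Rh-negative) = 1/4 × 1/4 = 1/16 per child.
P(none) = (15/16)^4 = 50625/65536; P(at least one) = 1 − 50625/65536 = 14911/65536.

14911/65536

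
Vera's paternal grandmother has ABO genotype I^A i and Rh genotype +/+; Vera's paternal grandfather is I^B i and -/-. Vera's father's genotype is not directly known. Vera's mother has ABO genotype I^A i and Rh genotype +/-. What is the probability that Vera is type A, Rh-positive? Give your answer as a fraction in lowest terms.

Vera's father's ABO genotype from I^A i × I^B i: 1/4 I^A I^B, 1/4 I^A i, 1/4 I^B i, 1/4 i i.
Crossing each possibility with the mother I^A i and summing P(type A): 1/4·1/2 + 1/4·3/4 + 1/4·1/4 + 1/4·1/2 = 1/2.
Similarly for Rh via the father's Rh distribution: P(Rh+) = 3/4.
Independent loci: 1/2 × 3/4 = 3/8.

3/8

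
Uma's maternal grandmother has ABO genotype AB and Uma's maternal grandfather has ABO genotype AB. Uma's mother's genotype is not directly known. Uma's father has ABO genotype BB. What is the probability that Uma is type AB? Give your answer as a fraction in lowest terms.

1/2

Uma's mother's ABO genotype from AB × AB: 1/4 AA, 1/2 AB, 1/4 BB.
Crossing each possibility with the father BB and summing P(type AB): 1/4·1 + 1/2·1/2 + 1/4·0 = 1/2.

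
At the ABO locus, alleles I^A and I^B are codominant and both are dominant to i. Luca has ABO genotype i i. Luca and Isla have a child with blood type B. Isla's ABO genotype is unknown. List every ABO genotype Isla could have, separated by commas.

I^A I^B, I^B I^B, I^B i

For each candidate genotype of Isla, check whether crossing it with i i can produce every observed child phenotype.
  I^A I^A → possible child types {A} ✗
  I^A I^B → possible child types {A, B} ✓
  I^A i → possible child types {O, A} ✗
  I^B I^B → possible child types {B} ✓
  I^B i → possible child types {O, B} ✓
  i i → possible child types {O} ✗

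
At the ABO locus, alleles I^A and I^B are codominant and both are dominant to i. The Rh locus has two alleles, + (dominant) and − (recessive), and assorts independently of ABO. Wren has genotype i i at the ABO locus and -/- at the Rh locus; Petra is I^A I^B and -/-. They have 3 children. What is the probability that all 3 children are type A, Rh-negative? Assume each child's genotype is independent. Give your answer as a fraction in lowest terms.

ABO cross i i × I^A I^B → 1/2 A, 1/2 B.
Rh cross -/- × -/- → 1 Rh-; so P(type A, Rh-negative) = 1/2 × 1 = 1/2 per child.
All 3 independent: (1/2)^3 = 1/8.

1/8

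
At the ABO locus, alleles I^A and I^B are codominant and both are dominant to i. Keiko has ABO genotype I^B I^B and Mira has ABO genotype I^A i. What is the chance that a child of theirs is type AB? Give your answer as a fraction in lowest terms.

ABO cross I^B I^B × I^A i → offspring phenotypes: 1/2 B, 1/2 AB.
So P(type AB) = 1/2.

1/2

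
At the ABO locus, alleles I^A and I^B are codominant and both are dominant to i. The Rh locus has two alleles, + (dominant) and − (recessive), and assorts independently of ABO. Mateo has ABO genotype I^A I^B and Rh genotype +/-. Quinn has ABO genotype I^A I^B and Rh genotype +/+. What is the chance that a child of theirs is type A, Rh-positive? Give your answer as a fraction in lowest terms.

ABO cross I^A I^B × I^A I^B → offspring phenotypes: 1/4 A, 1/4 B, 1/2 AB.
Rh cross +/- × +/+ → 1 Rh+.
Independent loci: P(type A, Rh-positive) = 1/4 × 1 = 1/4.

1/4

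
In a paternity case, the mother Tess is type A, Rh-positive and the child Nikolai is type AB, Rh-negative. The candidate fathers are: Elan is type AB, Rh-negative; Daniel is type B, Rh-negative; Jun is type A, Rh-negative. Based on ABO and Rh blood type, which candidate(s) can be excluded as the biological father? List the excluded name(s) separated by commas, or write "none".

Jun

A candidate is excluded only if no genotype consistent with his phenotype could produce a type AB, Rh-negative child with a type A, Rh-positive mother.
Jun (type A, Rh-): no genotype consistent with that phenotype can produce a type-AB Rh- child with a type-A mother.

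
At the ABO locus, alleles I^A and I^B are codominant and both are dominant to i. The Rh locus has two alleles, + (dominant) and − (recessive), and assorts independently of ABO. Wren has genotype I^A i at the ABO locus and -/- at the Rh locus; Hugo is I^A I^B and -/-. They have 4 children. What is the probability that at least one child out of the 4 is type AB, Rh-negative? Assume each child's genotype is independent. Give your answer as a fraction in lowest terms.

ABO cross I^A i × I^A I^B → 1/2 A, 1/4 B, 1/4 AB.
Rh cross -/- × -/- → 1 Rh-; so P(type AB, Rh-negative) = 1/4 × 1 = 1/4 per child.
P(none) = (3/4)^4 = 81/256; P(at least one) = 1 − 81/256 = 175/256.

175/256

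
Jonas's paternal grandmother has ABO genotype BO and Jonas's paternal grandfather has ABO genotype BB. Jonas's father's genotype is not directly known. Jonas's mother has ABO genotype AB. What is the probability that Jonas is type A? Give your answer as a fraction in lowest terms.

Jonas's father's ABO genotype from BO × BB: 1/2 BB, 1/2 BO.
Crossing each possibility with the mother AB and summing P(type A): 1/2·0 + 1/2·1/4 = 1/8.

1/8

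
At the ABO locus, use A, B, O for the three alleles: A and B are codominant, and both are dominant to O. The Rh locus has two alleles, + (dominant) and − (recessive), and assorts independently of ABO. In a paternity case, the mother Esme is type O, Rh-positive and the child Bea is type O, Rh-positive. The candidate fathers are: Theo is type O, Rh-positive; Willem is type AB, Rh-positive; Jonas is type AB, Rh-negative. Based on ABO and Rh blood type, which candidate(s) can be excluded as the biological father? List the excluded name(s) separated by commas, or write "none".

A candidate is excluded only if no genotype consistent with his phenotype could produce a type O, Rh-positive child with a type O, Rh-positive mother.
Willem (type AB, Rh+): no genotype consistent with that phenotype can produce a type-O Rh+ child with a type-O mother.
Jonas (type AB, Rh-): no genotype consistent with that phenotype can produce a type-O Rh+ child with a type-O mother.

Willem, Jonas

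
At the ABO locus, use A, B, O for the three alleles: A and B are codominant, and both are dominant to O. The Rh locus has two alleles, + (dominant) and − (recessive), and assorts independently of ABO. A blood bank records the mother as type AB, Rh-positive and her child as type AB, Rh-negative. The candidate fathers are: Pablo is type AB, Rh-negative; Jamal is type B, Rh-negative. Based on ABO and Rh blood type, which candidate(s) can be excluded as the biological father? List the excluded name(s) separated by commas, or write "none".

none

A candidate is excluded only if no genotype consistent with his phenotype could produce a type AB, Rh-negative child with a type AB, Rh-positive mother.
Every candidate has at least one consistent genotype combination, so none can be excluded.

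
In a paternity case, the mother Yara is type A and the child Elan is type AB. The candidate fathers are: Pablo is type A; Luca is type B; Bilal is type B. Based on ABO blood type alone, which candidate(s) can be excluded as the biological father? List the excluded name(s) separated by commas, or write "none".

Pablo

A candidate is excluded only if no genotype consistent with his phenotype could produce a type AB child with a type A mother.
Pablo (type A): no genotype consistent with that phenotype can produce a type-AB child with a type-A mother.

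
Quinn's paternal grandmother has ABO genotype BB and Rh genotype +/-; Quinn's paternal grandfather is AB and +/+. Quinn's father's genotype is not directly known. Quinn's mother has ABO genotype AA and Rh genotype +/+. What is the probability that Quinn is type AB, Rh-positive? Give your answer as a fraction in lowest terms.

3/4

Quinn's father's ABO genotype from BB × AB: 1/2 AB, 1/2 BB.
Crossing each possibility with the mother AA and summing P(type AB): 1/2·1/2 + 1/2·1 = 3/4.
Similarly for Rh via the father's Rh distribution: P(Rh+) = 1.
Independent loci: 3/4 × 1 = 3/4.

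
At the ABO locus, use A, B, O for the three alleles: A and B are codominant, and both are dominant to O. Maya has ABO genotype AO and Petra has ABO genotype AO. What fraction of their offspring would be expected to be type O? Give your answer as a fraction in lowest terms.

1/4

ABO cross AO × AO → offspring phenotypes: 1/4 O, 3/4 A.
So P(type O) = 1/4.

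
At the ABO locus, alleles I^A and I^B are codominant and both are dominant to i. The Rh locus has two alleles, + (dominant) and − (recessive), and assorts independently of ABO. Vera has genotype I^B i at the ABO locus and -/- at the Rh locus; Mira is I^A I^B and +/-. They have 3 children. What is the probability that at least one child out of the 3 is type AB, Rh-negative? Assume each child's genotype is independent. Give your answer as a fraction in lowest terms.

169/512

ABO cross I^B i × I^A I^B → 1/4 A, 1/2 B, 1/4 AB.
Rh cross -/- × +/- → 1/2 Rh+, 1/2 Rh-; so P(type AB, Rh-negative) = 1/4 × 1/2 = 1/8 per child.
P(none) = (7/8)^3 = 343/512; P(at least one) = 1 − 343/512 = 169/512.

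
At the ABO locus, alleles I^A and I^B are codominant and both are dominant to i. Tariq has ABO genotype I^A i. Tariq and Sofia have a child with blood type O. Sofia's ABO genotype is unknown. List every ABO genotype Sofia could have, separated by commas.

For each candidate genotype of Sofia, check whether crossing it with I^A i can produce every observed child phenotype.
  I^A I^A → possible child types {A} ✗
  I^A I^B → possible child types {A, B, AB} ✗
  I^A i → possible child types {O, A} ✓
  I^B I^B → possible child types {B, AB} ✗
  I^B i → possible child types {O, A, B, AB} ✓
  i i → possible child types {O, A} ✓

I^A i, I^B i, i i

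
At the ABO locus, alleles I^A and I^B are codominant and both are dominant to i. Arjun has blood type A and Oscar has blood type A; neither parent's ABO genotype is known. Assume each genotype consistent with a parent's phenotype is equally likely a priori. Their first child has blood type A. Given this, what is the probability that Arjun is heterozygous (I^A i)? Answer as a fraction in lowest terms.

Possible genotypes: Arjun ∈ {I^A I^A, I^A i}; Oscar ∈ {I^A I^A, I^A i}.
Weight each parental genotype pair by prior × P(type-A child):
  I^A I^A × I^A I^A: posterior weight 4/15.
  I^A I^A × I^A i: posterior weight 4/15.
  I^A i × I^A I^A: posterior weight 4/15.
  I^A i × I^A i: posterior weight 1/5.
Sum the posterior weight over pairs where Arjun is I^A i: 7/15.

7/15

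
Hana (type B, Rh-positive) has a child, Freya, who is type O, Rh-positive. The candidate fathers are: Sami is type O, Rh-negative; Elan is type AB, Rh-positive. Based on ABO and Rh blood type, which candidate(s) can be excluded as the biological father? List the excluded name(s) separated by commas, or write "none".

Elan

A candidate is excluded only if no genotype consistent with his phenotype could produce a type O, Rh-positive child with a type B, Rh-positive mother.
Elan (type AB, Rh+): no genotype consistent with that phenotype can produce a type-O Rh+ child with a type-B mother.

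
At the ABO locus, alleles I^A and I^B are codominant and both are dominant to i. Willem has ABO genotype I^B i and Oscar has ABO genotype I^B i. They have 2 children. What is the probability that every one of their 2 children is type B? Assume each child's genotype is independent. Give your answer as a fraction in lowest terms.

9/16

ABO cross I^B i × I^B i → 1/4 O, 3/4 B.
So P(type B) = 3/4 per child.
All 2 independent: (3/4)^2 = 9/16.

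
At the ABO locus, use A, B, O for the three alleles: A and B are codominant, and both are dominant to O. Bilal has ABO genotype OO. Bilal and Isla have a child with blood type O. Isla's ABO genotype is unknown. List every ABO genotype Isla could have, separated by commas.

AO, BO, OO

For each candidate genotype of Isla, check whether crossing it with OO can produce every observed child phenotype.
  AA → possible child types {A} ✗
  AB → possible child types {A, B} ✗
  AO → possible child types {O, A} ✓
  BB → possible child types {B} ✗
  BO → possible child types {O, B} ✓
  OO → possible child types {O} ✓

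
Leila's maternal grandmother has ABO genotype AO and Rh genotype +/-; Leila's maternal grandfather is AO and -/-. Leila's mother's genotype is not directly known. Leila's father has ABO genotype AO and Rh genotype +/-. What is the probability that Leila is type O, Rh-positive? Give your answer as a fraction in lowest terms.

Leila's mother's ABO genotype from AO × AO: 1/4 AA, 1/2 AO, 1/4 OO.
Crossing each possibility with the father AO and summing P(type O): 1/4·0 + 1/2·1/4 + 1/4·1/2 = 1/4.
Similarly for Rh via the mother's Rh distribution: P(Rh+) = 5/8.
Independent loci: 1/4 × 5/8 = 5/32.

5/32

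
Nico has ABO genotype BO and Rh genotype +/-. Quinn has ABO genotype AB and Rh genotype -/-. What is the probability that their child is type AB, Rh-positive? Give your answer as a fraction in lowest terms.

ABO cross BO × AB → offspring phenotypes: 1/4 A, 1/2 B, 1/4 AB.
Rh cross +/- × -/- → 1/2 Rh+, 1/2 Rh-.
Independent loci: P(type AB, Rh-positive) = 1/4 × 1/2 = 1/8.

1/8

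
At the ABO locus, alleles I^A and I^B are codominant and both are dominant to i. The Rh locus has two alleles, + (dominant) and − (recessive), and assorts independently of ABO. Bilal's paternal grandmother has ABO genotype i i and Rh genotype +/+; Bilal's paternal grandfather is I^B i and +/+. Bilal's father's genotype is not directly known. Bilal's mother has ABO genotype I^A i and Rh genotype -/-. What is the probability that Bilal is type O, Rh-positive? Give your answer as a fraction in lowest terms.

Bilal's father's ABO genotype from i i × I^B i: 1/2 I^B i, 1/2 i i.
Crossing each possibility with the mother I^A i and summing P(type O): 1/2·1/4 + 1/2·1/2 = 3/8.
Similarly for Rh via the father's Rh distribution: P(Rh+) = 1.
Independent loci: 3/8 × 1 = 3/8.

3/8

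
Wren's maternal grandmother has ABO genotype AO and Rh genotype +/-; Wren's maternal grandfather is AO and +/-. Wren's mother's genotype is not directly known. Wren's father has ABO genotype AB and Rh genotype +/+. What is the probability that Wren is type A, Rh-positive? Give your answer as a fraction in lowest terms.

1/2

Wren's mother's ABO genotype from AO × AO: 1/4 AA, 1/2 AO, 1/4 OO.
Crossing each possibility with the father AB and summing P(type A): 1/4·1/2 + 1/2·1/2 + 1/4·1/2 = 1/2.
Similarly for Rh via the mother's Rh distribution: P(Rh+) = 1.
Independent loci: 1/2 × 1 = 1/2.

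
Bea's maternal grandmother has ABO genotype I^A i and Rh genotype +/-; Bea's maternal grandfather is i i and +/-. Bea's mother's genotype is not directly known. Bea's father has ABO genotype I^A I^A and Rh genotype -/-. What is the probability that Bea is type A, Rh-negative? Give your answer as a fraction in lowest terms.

1/2

Bea's mother's ABO genotype from I^A i × i i: 1/2 I^A i, 1/2 i i.
Crossing each possibility with the father I^A I^A and summing P(type A): 1/2·1 + 1/2·1 = 1.
Similarly for Rh via the mother's Rh distribution: P(Rh-) = 1/2.
Independent loci: 1 × 1/2 = 1/2.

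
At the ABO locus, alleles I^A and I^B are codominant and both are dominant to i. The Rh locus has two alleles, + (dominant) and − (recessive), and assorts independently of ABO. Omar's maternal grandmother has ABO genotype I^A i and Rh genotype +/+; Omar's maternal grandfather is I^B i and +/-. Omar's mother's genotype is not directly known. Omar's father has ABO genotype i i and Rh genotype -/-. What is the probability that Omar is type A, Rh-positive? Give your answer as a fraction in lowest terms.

3/16

Omar's mother's ABO genotype from I^A i × I^B i: 1/4 I^A I^B, 1/4 I^A i, 1/4 I^B i, 1/4 i i.
Crossing each possibility with the father i i and summing P(type A): 1/4·1/2 + 1/4·1/2 + 1/4·0 + 1/4·0 = 1/4.
Similarly for Rh via the mother's Rh distribution: P(Rh+) = 3/4.
Independent loci: 1/4 × 3/4 = 3/16.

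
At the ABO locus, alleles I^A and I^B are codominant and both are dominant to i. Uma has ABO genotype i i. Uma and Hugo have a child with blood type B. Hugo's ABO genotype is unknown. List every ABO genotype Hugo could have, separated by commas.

For each candidate genotype of Hugo, check whether crossing it with i i can produce every observed child phenotype.
  I^A I^A → possible child types {A} ✗
  I^A I^B → possible child types {A, B} ✓
  I^A i → possible child types {O, A} ✗
  I^B I^B → possible child types {B} ✓
  I^B i → possible child types {O, B} ✓
  i i → possible child types {O} ✗

I^A I^B, I^B I^B, I^B i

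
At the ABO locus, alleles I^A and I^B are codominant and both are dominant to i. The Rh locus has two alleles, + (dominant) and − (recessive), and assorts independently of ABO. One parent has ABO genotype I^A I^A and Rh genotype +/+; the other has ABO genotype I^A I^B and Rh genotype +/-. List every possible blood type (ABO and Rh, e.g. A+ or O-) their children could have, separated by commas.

A+, AB+

Gametes from I^A I^A × I^A I^B give offspring ABO genotypes I^A I^A, I^A I^B, i.e. phenotypes A, AB.
Rh cross +/+ × +/- → phenotypes Rh+.
Combining independently: A+, AB+.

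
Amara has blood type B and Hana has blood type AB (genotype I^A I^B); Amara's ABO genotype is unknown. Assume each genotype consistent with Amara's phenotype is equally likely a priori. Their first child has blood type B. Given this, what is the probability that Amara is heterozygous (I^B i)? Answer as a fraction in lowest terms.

1/2

Possible genotypes: Amara ∈ {I^B I^B, I^B i}; Hana ∈ {I^A I^B}.
Weight each parental genotype pair by prior × P(type-B child):
  I^B I^B × I^A I^B: posterior weight 1/2.
  I^B i × I^A I^B: posterior weight 1/2.
Sum the posterior weight over pairs where Amara is I^B i: 1/2.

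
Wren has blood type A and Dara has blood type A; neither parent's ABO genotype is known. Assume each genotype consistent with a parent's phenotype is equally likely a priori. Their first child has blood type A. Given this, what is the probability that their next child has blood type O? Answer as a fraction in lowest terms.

1/20

Possible genotypes: Wren ∈ {AA, AO}; Dara ∈ {AA, AO}.
Weight each parental genotype pair by prior × P(type-A child):
  AA × AA: posterior weight 4/15; P(next child type O) = 0.
  AA × AO: posterior weight 4/15; P(next child type O) = 0.
  AO × AA: posterior weight 4/15; P(next child type O) = 0.
  AO × AO: posterior weight 1/5; P(next child type O) = 1/4.
Weighted sum = 1/20.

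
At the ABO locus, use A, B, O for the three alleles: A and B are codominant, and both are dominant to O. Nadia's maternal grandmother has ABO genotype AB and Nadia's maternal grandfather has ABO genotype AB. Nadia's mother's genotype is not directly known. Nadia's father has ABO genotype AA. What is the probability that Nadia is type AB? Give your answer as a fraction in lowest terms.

1/2

Nadia's mother's ABO genotype from AB × AB: 1/4 AA, 1/2 AB, 1/4 BB.
Crossing each possibility with the father AA and summing P(type AB): 1/4·0 + 1/2·1/2 + 1/4·1 = 1/2.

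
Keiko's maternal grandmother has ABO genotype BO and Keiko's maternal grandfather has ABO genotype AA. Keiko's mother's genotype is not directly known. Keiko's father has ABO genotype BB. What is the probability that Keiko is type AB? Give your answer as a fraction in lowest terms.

1/2

Keiko's mother's ABO genotype from BO × AA: 1/2 AB, 1/2 AO.
Crossing each possibility with the father BB and summing P(type AB): 1/2·1/2 + 1/2·1/2 = 1/2.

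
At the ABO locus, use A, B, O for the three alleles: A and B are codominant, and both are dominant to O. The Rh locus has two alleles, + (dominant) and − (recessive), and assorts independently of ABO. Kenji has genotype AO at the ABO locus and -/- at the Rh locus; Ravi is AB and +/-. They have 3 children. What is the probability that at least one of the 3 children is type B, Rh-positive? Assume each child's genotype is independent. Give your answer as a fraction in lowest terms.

169/512

ABO cross AO × AB → 1/2 A, 1/4 B, 1/4 AB.
Rh cross -/- × +/- → 1/2 Rh+, 1/2 Rh-; so P(type B, Rh-positive) = 1/4 × 1/2 = 1/8 per child.
P(none) = (7/8)^3 = 343/512; P(at least one) = 1 − 343/512 = 169/512.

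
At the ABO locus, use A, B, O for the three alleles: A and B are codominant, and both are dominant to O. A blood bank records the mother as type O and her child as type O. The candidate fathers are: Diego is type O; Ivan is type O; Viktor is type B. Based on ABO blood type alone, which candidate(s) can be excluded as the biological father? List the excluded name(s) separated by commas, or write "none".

none

A candidate is excluded only if no genotype consistent with his phenotype could produce a type O child with a type O mother.
Every candidate has at least one consistent genotype combination, so none can be excluded.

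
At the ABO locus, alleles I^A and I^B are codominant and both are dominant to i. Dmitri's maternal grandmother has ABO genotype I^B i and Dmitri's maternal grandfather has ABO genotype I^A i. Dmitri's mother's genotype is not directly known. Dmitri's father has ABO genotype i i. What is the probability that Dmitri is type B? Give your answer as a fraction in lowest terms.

1/4

Dmitri's mother's ABO genotype from I^B i × I^A i: 1/4 I^A I^B, 1/4 I^A i, 1/4 I^B i, 1/4 i i.
Crossing each possibility with the father i i and summing P(type B): 1/4·1/2 + 1/4·0 + 1/4·1/2 + 1/4·0 = 1/4.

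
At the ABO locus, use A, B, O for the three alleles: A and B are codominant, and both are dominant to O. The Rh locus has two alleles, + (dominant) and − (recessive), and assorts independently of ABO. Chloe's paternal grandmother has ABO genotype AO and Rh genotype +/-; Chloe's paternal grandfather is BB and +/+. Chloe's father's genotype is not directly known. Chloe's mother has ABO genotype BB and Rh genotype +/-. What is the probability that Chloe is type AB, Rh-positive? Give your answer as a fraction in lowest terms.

7/32

Chloe's father's ABO genotype from AO × BB: 1/2 AB, 1/2 BO.
Crossing each possibility with the mother BB and summing P(type AB): 1/2·1/2 + 1/2·0 = 1/4.
Similarly for Rh via the father's Rh distribution: P(Rh+) = 7/8.
Independent loci: 1/4 × 7/8 = 7/32.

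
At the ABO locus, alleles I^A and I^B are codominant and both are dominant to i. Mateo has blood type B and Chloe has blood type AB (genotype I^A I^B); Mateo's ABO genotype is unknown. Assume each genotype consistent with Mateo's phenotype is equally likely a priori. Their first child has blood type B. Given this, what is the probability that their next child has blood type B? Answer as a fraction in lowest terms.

Possible genotypes: Mateo ∈ {I^B I^B, I^B i}; Chloe ∈ {I^A I^B}.
Weight each parental genotype pair by prior × P(type-B child):
  I^B I^B × I^A I^B: posterior weight 1/2; P(next child type B) = 1/2.
  I^B i × I^A I^B: posterior weight 1/2; P(next child type B) = 1/2.
Weighted sum = 1/2.

1/2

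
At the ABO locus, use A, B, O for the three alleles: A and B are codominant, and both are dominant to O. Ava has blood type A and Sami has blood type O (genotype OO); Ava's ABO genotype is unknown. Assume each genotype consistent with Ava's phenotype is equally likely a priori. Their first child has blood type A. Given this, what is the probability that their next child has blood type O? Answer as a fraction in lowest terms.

1/6

Possible genotypes: Ava ∈ {AA, AO}; Sami ∈ {OO}.
Weight each parental genotype pair by prior × P(type-A child):
  AA × OO: posterior weight 2/3; P(next child type O) = 0.
  AO × OO: posterior weight 1/3; P(next child type O) = 1/2.
Weighted sum = 1/6.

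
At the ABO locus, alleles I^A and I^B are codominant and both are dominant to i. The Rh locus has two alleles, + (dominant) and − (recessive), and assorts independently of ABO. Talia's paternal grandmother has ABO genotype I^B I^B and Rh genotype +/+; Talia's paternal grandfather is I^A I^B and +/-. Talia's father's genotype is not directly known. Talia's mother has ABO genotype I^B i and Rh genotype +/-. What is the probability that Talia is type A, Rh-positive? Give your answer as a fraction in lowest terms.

7/64

Talia's father's ABO genotype from I^B I^B × I^A I^B: 1/2 I^A I^B, 1/2 I^B I^B.
Crossing each possibility with the mother I^B i and summing P(type A): 1/2·1/4 + 1/2·0 = 1/8.
Similarly for Rh via the father's Rh distribution: P(Rh+) = 7/8.
Independent loci: 1/8 × 7/8 = 7/64.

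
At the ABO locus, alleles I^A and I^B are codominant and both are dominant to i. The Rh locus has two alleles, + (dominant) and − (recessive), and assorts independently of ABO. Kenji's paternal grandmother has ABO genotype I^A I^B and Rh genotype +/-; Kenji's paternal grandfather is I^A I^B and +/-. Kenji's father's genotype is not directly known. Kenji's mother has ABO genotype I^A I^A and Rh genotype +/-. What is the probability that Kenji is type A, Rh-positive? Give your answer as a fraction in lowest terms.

Kenji's father's ABO genotype from I^A I^B × I^A I^B: 1/4 I^A I^A, 1/2 I^A I^B, 1/4 I^B I^B.
Crossing each possibility with the mother I^A I^A and summing P(type A): 1/4·1 + 1/2·1/2 + 1/4·0 = 1/2.
Similarly for Rh via the father's Rh distribution: P(Rh+) = 3/4.
Independent loci: 1/2 × 3/4 = 3/8.

3/8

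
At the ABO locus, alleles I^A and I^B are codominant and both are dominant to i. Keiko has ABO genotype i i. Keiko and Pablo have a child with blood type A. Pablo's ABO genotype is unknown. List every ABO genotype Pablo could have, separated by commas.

I^A I^A, I^A I^B, I^A i

For each candidate genotype of Pablo, check whether crossing it with i i can produce every observed child phenotype.
  I^A I^A → possible child types {A} ✓
  I^A I^B → possible child types {A, B} ✓
  I^A i → possible child types {O, A} ✓
  I^B I^B → possible child types {B} ✗
  I^B i → possible child types {O, B} ✗
  i i → possible child types {O} ✗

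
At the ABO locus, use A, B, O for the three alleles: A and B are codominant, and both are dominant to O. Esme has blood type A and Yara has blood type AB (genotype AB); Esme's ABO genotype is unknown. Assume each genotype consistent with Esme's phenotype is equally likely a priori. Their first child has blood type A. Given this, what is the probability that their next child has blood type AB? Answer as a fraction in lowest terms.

3/8

Possible genotypes: Esme ∈ {AA, AO}; Yara ∈ {AB}.
Weight each parental genotype pair by prior × P(type-A child):
  AA × AB: posterior weight 1/2; P(next child type AB) = 1/2.
  AO × AB: posterior weight 1/2; P(next child type AB) = 1/4.
Weighted sum = 3/8.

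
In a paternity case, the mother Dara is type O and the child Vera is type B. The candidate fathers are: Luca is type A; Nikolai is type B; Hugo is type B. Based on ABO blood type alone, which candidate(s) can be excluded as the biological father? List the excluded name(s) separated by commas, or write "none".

Luca

A candidate is excluded only if no genotype consistent with his phenotype could produce a type B child with a type O mother.
Luca (type A): no genotype consistent with that phenotype can produce a type-B child with a type-O mother.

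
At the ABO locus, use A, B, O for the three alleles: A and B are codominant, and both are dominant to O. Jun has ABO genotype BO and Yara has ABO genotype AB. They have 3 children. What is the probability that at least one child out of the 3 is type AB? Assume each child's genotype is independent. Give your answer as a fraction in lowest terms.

37/64

ABO cross BO × AB → 1/4 A, 1/2 B, 1/4 AB.
So P(type AB) = 1/4 per child.
P(none) = (3/4)^3 = 27/64; P(at least one) = 1 − 27/64 = 37/64.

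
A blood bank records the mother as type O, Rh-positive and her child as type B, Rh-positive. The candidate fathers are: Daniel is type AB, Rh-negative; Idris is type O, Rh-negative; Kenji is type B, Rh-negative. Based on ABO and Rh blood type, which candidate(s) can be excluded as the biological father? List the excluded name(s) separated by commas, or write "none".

A candidate is excluded only if no genotype consistent with his phenotype could produce a type B, Rh-positive child with a type O, Rh-positive mother.
Idris (type O, Rh-): no genotype consistent with that phenotype can produce a type-B Rh+ child with a type-O mother.

Idris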